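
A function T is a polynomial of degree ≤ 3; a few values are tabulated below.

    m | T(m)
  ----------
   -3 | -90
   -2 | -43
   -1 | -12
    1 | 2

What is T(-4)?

Write T(m) = am³ + bm² + cm + d; the 4 given values yield a linear system in the 4 coefficients.
Solving, the leading coefficient vanishes, and T(m) = -8m² + 7m + 3.
Then T(-4) = -153.

-153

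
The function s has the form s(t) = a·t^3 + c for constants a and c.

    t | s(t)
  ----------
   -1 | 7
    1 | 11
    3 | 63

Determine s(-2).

-7

From s(-1) = 7 and s(1) = 11: -1a + c = 7 and 1a + c = 11.
Subtracting: 2a = 4, so a = 2; then c = 7 − 2·(-1) = 9.
So s(t) = 2t³ + 9, and s(-2) = -7.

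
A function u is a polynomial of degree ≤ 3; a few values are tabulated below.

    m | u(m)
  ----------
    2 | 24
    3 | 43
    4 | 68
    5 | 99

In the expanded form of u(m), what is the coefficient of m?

First differences: 19, 25, 31. Second differences: 6, 6.
Level-2 differences are constant, so u has degree 2.
Fitting a degree-2 polynomial gives u(m) = 3m² + 4m + 4.
The coefficient of m is 4.

4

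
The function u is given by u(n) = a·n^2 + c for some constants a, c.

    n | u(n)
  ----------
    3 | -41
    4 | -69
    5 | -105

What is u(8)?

-261

From u(3) = -41 and u(4) = -69: 9a + c = -41 and 16a + c = -69.
Subtracting: 7a = -28, so a = -4; then c = -41 − (-4)·9 = -5.
So u(n) = -4n² − 5, and u(8) = -261.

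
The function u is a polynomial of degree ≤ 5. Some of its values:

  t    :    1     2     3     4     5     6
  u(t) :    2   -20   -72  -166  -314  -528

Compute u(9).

-1686

First differences: -22, -52, -94, -148, -214. Second differences: -30, -42, -54, -66. Third differences: -12, -12, -12.
Level-3 differences are constant, so u has degree 3.
Fitting a degree-3 polynomial gives u(t) = -2t³ - 3t² + t + 6.
Then u(9) = -1686.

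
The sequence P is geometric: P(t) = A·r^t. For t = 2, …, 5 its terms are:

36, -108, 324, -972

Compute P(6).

Consecutive ratio: -108/36 = -3, and 324/(-108) = -3, so r = -3.
Then A·(-3)^2 = 36 gives A = 4, and P(t) = 4·(-3)^t.
P(6) = 4·(-3)^6 = 2916.

2916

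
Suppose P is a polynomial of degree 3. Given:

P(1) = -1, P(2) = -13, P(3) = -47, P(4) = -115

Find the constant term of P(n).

Write P(n) = an³ + bn² + cn + d; the 4 given values yield a linear system in the 4 coefficients.
Solving, P(n) = -2n³ + n² - n + 1.
The constant term is P(0) = 1.

1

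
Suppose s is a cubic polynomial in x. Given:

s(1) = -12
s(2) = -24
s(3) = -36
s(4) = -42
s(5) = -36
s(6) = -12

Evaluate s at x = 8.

Write s(x) = ax³ + bx² + cx + d; the 6 given values yield a linear system in the 4 coefficients.
Solving, s(x) = x³ - 6x² - x - 6.
Then s(8) = 114.

114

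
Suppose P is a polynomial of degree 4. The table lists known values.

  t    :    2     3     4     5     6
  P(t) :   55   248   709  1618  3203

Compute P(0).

Write P(t) = at^4 + bt³ + ct² + dt + e; the 5 given values yield a linear system in the 5 coefficients.
Solving, P(t) = 2t^4 + 2t³ + 6t² - 5t - 7.
Then P(0) = -7.

-7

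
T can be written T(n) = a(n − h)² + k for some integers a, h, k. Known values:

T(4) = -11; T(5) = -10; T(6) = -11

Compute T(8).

First differences 1, -1; second difference -2 = 2a, so a = -1.
Expanding, the n-coefficient is −2ah = 2h; matching it to the data gives h = 5, and then k = -10.
So T(n) = -1(n − 5)² − 10.
T(8) = -1·3² − 10 = -19.

-19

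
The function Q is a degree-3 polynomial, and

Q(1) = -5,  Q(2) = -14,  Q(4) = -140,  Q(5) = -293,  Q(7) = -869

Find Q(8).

-1328

Write Q(n) = an³ + bn² + cn + d; the 5 given values yield a linear system in the 4 coefficients.
Solving, Q(n) = -3n³ + 3n² + 3n - 8.
Then Q(8) = -1328.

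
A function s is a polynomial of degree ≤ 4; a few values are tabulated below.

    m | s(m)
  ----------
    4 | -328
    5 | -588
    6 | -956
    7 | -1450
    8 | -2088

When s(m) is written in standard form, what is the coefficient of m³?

-3

Write s(m) = am^4 + bm³ + cm² + dm + e; the 5 given values yield a linear system in the 5 coefficients.
Solving, the leading coefficient vanishes, and s(m) = -3m³ - 9m² + 4m - 8.
The coefficient of m³ is -3.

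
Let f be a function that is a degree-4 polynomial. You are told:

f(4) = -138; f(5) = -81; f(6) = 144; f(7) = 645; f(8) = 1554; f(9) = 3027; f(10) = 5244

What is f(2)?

First differences: 57, 225, 501, 909, 1473, 2217. Second differences: 168, 276, 408, 564, 744. Third differences: 108, 132, 156, 180. Fourth differences: 24, 24, 24.
Level-4 differences are constant, so f has degree 4.
Fitting a degree-4 polynomial gives f(t) = t^4 - 4t³ - 7t² - 5t - 6.
Then f(2) = -60.

-60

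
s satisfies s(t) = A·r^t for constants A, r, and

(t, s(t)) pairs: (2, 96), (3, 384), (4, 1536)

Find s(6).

24576

Consecutive ratio: 384/96 = 4, and 1536/384 = 4, so r = 4.
Then A·4^2 = 96 gives A = 6, and s(t) = 6·4^t.
s(6) = 6·4^6 = 24576.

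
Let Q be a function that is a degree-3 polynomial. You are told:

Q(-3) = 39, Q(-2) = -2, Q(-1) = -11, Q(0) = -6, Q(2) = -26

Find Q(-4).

130

Write Q(k) = ak³ + bk² + ck + d; the 5 given values yield a linear system in the 4 coefficients.
Solving, Q(k) = -3k³ - 2k² + 6k - 6.
Then Q(-4) = 130.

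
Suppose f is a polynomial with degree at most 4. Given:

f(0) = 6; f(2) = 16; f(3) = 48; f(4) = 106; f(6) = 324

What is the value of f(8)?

Write f(t) = at^4 + bt³ + ct² + dt + e; the 5 given values yield a linear system in the 5 coefficients.
Solving, the leading coefficient vanishes, and f(t) = t³ + 4t² - 7t + 6.
Then f(8) = 718.

718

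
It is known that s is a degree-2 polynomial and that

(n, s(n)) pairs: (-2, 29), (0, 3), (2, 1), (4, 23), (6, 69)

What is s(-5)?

113

Write s(n) = an² + bn + c; the 5 given values yield a linear system in the 3 coefficients.
Solving, s(n) = 3n² - 7n + 3.
Then s(-5) = 113.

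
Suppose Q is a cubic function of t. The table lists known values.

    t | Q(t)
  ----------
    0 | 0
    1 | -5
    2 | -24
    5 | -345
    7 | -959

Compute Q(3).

Write Q(t) = at³ + bt² + ct + d; the 5 given values yield a linear system in the 4 coefficients.
Solving, Q(t) = -3t³ + 2t² - 4t.
Then Q(3) = -75.

-75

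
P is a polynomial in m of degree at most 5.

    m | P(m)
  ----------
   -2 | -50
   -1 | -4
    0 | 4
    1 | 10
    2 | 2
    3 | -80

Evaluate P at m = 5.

-946

First differences: 46, 8, 6, -8, -82. Second differences: -38, -2, -14, -74. Third differences: 36, -12, -60. Fourth differences: -48, -48.
Level-4 differences are constant, so P has degree 4.
Fitting a degree-4 polynomial gives P(m) = -2m^4 + 2m³ + m² + 5m + 4.
Then P(5) = -946.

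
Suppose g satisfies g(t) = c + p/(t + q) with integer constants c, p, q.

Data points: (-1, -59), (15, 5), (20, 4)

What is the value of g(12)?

6

(g(t) − c)(t + q) = p for each data point; the three points give a linear system in c and q, then p follows.
Solving: c = 1, q = 0, p = 60, so g(t) = 1 + 60/(t + 0).
Then g(12) = 1 + 60/12 = 6.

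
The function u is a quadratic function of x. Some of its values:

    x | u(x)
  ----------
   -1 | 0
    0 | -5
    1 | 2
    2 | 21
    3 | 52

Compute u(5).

150

First differences: -5, 7, 19, 31. Second differences: 12, 12, 12.
Level-2 differences are constant, so u has degree 2.
Fitting a degree-2 polynomial gives u(x) = 6x² + x - 5.
Then u(5) = 150.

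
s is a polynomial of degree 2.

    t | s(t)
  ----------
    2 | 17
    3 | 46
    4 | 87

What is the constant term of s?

-5

Write s(t) = at² + bt + c; the 3 given values yield a linear system in the 3 coefficients.
Solving, s(t) = 6t² - t - 5.
The constant term is s(0) = -5.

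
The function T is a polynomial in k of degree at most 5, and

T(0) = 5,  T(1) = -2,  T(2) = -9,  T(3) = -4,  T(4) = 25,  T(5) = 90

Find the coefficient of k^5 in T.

0

First differences: -7, -7, 5, 29, 65. Second differences: 0, 12, 24, 36. Third differences: 12, 12, 12.
Level-3 differences are constant, so T has degree 3.
Fitting a degree-3 polynomial gives T(k) = 2k³ - 6k² - 3k + 5.
The coefficient of k^5 is 0.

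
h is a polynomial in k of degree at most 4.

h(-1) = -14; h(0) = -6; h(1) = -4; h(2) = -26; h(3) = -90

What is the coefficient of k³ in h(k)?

Write h(k) = ak^4 + bk³ + ck² + dk + e; the 5 given values yield a linear system in the 5 coefficients.
Solving, the leading coefficient vanishes, and h(k) = -3k³ - 3k² + 8k - 6.
The coefficient of k³ is -3.

-3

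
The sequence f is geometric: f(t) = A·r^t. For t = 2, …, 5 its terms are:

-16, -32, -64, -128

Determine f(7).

-512

Consecutive ratio: -32/(-16) = 2, and -64/(-32) = 2, so r = 2.
Then A·2^2 = -16 gives A = -4, and f(t) = -4·2^t.
f(7) = -4·2^7 = -512.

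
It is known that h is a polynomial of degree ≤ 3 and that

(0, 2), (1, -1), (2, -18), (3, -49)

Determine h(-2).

-34

First differences: -3, -17, -31. Second differences: -14, -14.
Level-2 differences are constant, so h has degree 2.
Fitting a degree-2 polynomial gives h(k) = -7k² + 4k + 2.
Then h(-2) = -34.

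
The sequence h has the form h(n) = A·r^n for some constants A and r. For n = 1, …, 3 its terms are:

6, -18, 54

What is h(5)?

486

Consecutive ratio: -18/6 = -3, and 54/(-18) = -3, so r = -3.
Then A·(-3)^1 = 6 gives A = -2, and h(n) = -2·(-3)^n.
h(5) = -2·(-3)^5 = 486.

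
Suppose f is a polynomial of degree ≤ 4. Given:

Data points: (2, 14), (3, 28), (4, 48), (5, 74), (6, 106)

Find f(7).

144

Write f(n) = an^4 + bn³ + cn² + dn + e; the 5 given values yield a linear system in the 5 coefficients.
Solving, the top 2 coefficients vanish, and f(n) = 3n² - n + 4.
Then f(7) = 144.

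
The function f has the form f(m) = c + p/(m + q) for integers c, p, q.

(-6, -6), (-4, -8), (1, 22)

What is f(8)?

(f(m) − c)(m + q) = p for each data point; the three points give a linear system in c and q, then p follows.
Solving: c = -2, q = 0, p = 24, so f(m) = -2 + 24/(m + 0).
Then f(8) = -2 + 24/8 = 1.

1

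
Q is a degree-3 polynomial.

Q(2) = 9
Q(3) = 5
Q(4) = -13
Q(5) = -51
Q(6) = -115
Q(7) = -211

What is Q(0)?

First differences: -4, -18, -38, -64, -96. Second differences: -14, -20, -26, -32. Third differences: -6, -6, -6.
Level-3 differences are constant, so Q has degree 3.
Fitting a degree-3 polynomial gives Q(t) = -t³ + 2t² + 5t - 1.
The constant term is Q(0) = -1.

-1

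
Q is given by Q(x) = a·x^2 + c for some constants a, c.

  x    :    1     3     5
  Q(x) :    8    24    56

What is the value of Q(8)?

134

From Q(1) = 8 and Q(3) = 24: 1a + c = 8 and 9a + c = 24.
Subtracting: 8a = 16, so a = 2; then c = 8 − 2·1 = 6.
So Q(x) = 2x² + 6, and Q(8) = 134.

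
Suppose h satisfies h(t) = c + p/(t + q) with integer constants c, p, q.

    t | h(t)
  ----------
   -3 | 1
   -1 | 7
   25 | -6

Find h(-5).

(h(t) − c)(t + q) = p for each data point; the three points give a linear system in c and q, then p follows.
Solving: c = -5, q = -1, p = -24, so h(t) = -5 − 24/(t − 1).
Then h(-5) = -5 − 24/(-6) = -1.

-1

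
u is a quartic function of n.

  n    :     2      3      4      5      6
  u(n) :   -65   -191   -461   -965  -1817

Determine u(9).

-7961

Write u(n) = an^4 + bn³ + cn² + dn + e; the 5 given values yield a linear system in the 5 coefficients.
Solving, u(n) = -n^4 - n³ - 8n² - 2n - 5.
Then u(9) = -7961.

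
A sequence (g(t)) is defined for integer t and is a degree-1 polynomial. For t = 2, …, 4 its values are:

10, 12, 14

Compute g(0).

6

First differences: 2, 2.
Level-1 differences are constant, so g has degree 1.
Fitting a degree-1 polynomial gives g(t) = 2t + 6.
Then g(0) = 6.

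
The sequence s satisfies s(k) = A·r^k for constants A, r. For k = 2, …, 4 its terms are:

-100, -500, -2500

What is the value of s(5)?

-12500

Consecutive ratio: -500/(-100) = 5, and -2500/(-500) = 5, so r = 5.
Then A·5^2 = -100 gives A = -4, and s(k) = -4·5^k.
s(5) = -4·5^5 = -12500.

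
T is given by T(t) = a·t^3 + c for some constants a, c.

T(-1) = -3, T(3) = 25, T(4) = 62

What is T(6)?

From T(-1) = -3 and T(3) = 25: -1a + c = -3 and 27a + c = 25.
Subtracting: 28a = 28, so a = 1; then c = -3 − 1·(-1) = -2.
So T(t) = 1t³ − 2, and T(6) = 214.

214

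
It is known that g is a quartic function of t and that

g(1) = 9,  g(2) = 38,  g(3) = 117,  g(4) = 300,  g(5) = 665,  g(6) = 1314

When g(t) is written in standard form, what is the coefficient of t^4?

1

First differences: 29, 79, 183, 365, 649. Second differences: 50, 104, 182, 284. Third differences: 54, 78, 102. Fourth differences: 24, 24.
Level-4 differences are constant, so g has degree 4.
Fitting a degree-4 polynomial gives g(t) = t^4 - t³ + 6t² + 3t.
The coefficient of t^4 is 1.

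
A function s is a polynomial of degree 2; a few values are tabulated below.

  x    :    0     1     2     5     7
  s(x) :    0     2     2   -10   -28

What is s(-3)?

-18

Write s(x) = ax² + bx + c; the 5 given values yield a linear system in the 3 coefficients.
Solving, s(x) = -x² + 3x.
Then s(-3) = -18.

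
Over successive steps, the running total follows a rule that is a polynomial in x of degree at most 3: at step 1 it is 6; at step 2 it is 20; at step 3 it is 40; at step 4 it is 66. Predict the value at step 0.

Write the value at x as P(x).
Write P(x) = ax³ + bx² + cx + d; the 4 given values yield a linear system in the 4 coefficients.
Solving, the leading coefficient vanishes, and P(x) = 3x² + 5x - 2.
Then P(0) = -2.

-2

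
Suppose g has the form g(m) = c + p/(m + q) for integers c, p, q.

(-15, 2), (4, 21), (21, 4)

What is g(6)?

9

(g(m) − c)(m + q) = p for each data point; the three points give a linear system in c and q, then p follows.
Solving: c = 3, q = -3, p = 18, so g(m) = 3 + 18/(m − 3).
Then g(6) = 3 + 18/3 = 9.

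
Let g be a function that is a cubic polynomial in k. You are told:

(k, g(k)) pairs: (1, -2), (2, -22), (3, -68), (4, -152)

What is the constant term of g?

Write g(k) = ak³ + bk² + ck + d; the 4 given values yield a linear system in the 4 coefficients.
Solving, g(k) = -2k³ - k² - 3k + 4.
The constant term is g(0) = 4.

4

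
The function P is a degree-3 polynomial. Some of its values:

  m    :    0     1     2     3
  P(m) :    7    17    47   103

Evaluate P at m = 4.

Write P(m) = am³ + bm² + cm + d; the 4 given values yield a linear system in the 4 coefficients.
Solving, P(m) = m³ + 7m² + 2m + 7.
Then P(4) = 191.

191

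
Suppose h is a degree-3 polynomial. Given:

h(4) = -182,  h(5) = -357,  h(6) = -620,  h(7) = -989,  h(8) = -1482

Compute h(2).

Write h(k) = ak³ + bk² + ck + d; the 5 given values yield a linear system in the 4 coefficients.
Solving, h(k) = -3k³ + k² - k - 2.
Then h(2) = -24.

-24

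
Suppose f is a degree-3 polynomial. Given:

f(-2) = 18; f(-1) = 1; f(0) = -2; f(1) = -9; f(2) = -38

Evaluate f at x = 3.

-107

First differences: -17, -3, -7, -29. Second differences: 14, -4, -22. Third differences: -18, -18.
Level-3 differences are constant, so f has degree 3.
Fitting a degree-3 polynomial gives f(x) = -3x³ - 2x² - 2x - 2.
Then f(3) = -107.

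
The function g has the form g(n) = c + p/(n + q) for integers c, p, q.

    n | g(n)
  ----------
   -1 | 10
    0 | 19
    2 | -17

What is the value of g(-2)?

(g(n) − c)(n + q) = p for each data point; the three points give a linear system in c and q, then p follows.
Solving: c = 1, q = -1, p = -18, so g(n) = 1 − 18/(n − 1).
Then g(-2) = 1 − 18/(-3) = 7.

7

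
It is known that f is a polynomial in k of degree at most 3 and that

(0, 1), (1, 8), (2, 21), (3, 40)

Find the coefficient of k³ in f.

First differences: 7, 13, 19. Second differences: 6, 6.
Level-2 differences are constant, so f has degree 2.
Fitting a degree-2 polynomial gives f(k) = 3k² + 4k + 1.
The coefficient of k³ is 0.

0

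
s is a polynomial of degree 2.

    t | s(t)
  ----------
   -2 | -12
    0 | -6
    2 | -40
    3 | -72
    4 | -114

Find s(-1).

-4

Write s(t) = at² + bt + c; the 5 given values yield a linear system in the 3 coefficients.
Solving, s(t) = -5t² - 7t - 6.
Then s(-1) = -4.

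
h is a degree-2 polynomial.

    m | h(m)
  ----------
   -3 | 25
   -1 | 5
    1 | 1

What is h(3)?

Write h(m) = am² + bm + c; the 3 given values yield a linear system in the 3 coefficients.
Solving, h(m) = 2m² - 2m + 1.
Then h(3) = 13.

13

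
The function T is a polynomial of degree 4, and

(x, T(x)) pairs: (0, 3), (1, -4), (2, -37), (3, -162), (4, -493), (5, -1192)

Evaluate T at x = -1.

First differences: -7, -33, -125, -331, -699. Second differences: -26, -92, -206, -368. Third differences: -66, -114, -162. Fourth differences: -48, -48.
Level-4 differences are constant, so T has degree 4.
Fitting a degree-4 polynomial gives T(x) = -2x^4 + x³ - 2x² - 4x + 3.
Then T(-1) = 2.

2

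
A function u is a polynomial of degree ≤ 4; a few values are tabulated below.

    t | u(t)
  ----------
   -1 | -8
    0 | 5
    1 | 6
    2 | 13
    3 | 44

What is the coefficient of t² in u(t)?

-6

First differences: 13, 1, 7, 31. Second differences: -12, 6, 24. Third differences: 18, 18.
Level-3 differences are constant, so u has degree 3.
Fitting a degree-3 polynomial gives u(t) = 3t³ - 6t² + 4t + 5.
The coefficient of t² is -6.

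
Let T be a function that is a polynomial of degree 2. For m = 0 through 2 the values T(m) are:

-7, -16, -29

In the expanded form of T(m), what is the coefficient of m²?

Write T(m) = am² + bm + c; the 3 given values yield a linear system in the 3 coefficients.
Solving, T(m) = -2m² - 7m - 7.
The coefficient of m² is -2.

-2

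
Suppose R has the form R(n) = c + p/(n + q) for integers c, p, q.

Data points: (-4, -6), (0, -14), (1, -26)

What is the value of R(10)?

1

(R(n) − c)(n + q) = p for each data point; the three points give a linear system in c and q, then p follows.
Solving: c = -2, q = -2, p = 24, so R(n) = -2 + 24/(n − 2).
Then R(10) = -2 + 24/8 = 1.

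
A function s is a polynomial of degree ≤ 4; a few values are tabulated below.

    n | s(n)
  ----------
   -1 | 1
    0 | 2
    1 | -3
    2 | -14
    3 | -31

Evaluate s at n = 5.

-83

First differences: 1, -5, -11, -17. Second differences: -6, -6, -6.
Level-2 differences are constant, so s has degree 2.
Fitting a degree-2 polynomial gives s(n) = -3n² - 2n + 2.
Then s(5) = -83.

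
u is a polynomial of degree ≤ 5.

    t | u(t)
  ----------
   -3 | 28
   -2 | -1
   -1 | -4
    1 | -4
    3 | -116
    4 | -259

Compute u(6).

-809

Write u(t) = at^5 + bt^4 + ct³ + dt² + et + p; the 6 given values yield a linear system in the 6 coefficients.
Solving, the top 2 coefficients vanish, and u(t) = -3t³ - 5t² + 3t + 1.
Then u(6) = -809.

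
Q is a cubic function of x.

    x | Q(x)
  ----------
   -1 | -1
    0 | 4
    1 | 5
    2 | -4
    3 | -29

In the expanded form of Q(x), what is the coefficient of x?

First differences: 5, 1, -9, -25. Second differences: -4, -10, -16. Third differences: -6, -6.
Level-3 differences are constant, so Q has degree 3.
Fitting a degree-3 polynomial gives Q(x) = -x³ - 2x² + 4x + 4.
The coefficient of x is 4.

4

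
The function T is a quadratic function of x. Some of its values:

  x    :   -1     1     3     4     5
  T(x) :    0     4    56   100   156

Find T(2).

24

Write T(x) = ax² + bx + c; the 5 given values yield a linear system in the 3 coefficients.
Solving, T(x) = 6x² + 2x - 4.
Then T(2) = 24.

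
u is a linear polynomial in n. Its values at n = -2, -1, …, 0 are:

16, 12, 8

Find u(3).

First differences: -4, -4.
Level-1 differences are constant, so u has degree 1.
Fitting a degree-1 polynomial gives u(n) = -4n + 8.
Then u(3) = -4.

-4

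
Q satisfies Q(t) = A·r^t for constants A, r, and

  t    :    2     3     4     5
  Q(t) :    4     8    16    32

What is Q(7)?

Consecutive ratio: 8/4 = 2, and 16/8 = 2, so r = 2.
Then A·2^2 = 4 gives A = 1, and Q(t) = 1·2^t.
Q(7) = 1·2^7 = 128.

128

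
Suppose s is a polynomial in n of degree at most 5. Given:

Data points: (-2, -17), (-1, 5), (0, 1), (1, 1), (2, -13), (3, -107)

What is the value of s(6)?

-2249

Write s(n) = an^5 + bn^4 + cn³ + dn² + en + p; the 6 given values yield a linear system in the 6 coefficients.
Solving, the leading coefficient vanishes, and s(n) = -2n^4 + n³ + 4n² - 3n + 1.
Then s(6) = -2249.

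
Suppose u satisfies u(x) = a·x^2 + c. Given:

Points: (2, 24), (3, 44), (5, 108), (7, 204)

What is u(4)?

From u(2) = 24 and u(3) = 44: 4a + c = 24 and 9a + c = 44.
Subtracting: 5a = 20, so a = 4; then c = 24 − 4·4 = 8.
So u(x) = 4x² + 8, and u(4) = 72.

72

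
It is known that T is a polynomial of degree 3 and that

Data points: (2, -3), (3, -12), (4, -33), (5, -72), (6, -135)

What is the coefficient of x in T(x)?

Write T(x) = ax³ + bx² + cx + d; the 5 given values yield a linear system in the 4 coefficients.
Solving, T(x) = -x³ + 3x² - 5x + 3.
The coefficient of x is -5.

-5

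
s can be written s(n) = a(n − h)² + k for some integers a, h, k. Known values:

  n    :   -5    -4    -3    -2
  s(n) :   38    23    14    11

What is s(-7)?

86

First differences -15, -9, -3; second difference 6 = 2a, so a = 3.
Expanding, the n-coefficient is −2ah = -6h; matching it to the data gives h = -2, and then k = 11.
So s(n) = 3(n + 2)² + 11.
s(-7) = 3·(-5)² + 11 = 86.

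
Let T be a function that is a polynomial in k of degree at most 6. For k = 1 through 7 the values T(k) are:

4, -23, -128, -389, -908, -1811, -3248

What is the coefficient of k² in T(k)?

4

First differences: -27, -105, -261, -519, -903, -1437. Second differences: -78, -156, -258, -384, -534. Third differences: -78, -102, -126, -150. Fourth differences: -24, -24, -24.
Level-4 differences are constant, so T has degree 4.
Fitting a degree-4 polynomial gives T(k) = -k^4 - 3k³ + 4k² - 3k + 7.
The coefficient of k² is 4.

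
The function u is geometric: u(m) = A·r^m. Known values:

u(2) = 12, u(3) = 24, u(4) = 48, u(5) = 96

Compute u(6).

192

Consecutive ratio: 24/12 = 2, and 48/24 = 2, so r = 2.
Then A·2^2 = 12 gives A = 3, and u(m) = 3·2^m.
u(6) = 3·2^6 = 192.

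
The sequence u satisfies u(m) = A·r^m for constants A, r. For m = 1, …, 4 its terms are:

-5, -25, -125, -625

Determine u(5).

-3125

Consecutive ratio: -25/(-5) = 5, and -125/(-25) = 5, so r = 5.
Then A·5^1 = -5 gives A = -1, and u(m) = -1·5^m.
u(5) = -1·5^5 = -3125.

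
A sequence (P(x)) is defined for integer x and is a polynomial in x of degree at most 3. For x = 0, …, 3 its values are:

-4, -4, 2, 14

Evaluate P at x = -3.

32

First differences: 0, 6, 12. Second differences: 6, 6.
Level-2 differences are constant, so P has degree 2.
Fitting a degree-2 polynomial gives P(x) = 3x² - 3x - 4.
Then P(-3) = 32.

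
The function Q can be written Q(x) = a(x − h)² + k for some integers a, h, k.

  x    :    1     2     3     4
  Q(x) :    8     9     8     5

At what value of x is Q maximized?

First differences 1, -1, -3; second difference -2 = 2a, so a = -1.
Expanding, the x-coefficient is −2ah = 2h; matching it to the data gives h = 2, and then k = 9.
So Q(x) = -1(x − 2)² + 9.
Hence h = 2.

2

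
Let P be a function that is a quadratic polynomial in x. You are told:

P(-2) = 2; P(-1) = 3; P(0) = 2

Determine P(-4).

-6

Write P(x) = ax² + bx + c; the 3 given values yield a linear system in the 3 coefficients.
Solving, P(x) = -x² - 2x + 2.
Then P(-4) = -6.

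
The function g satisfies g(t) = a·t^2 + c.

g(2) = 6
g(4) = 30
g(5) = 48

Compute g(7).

From g(2) = 6 and g(4) = 30: 4a + c = 6 and 16a + c = 30.
Subtracting: 12a = 24, so a = 2; then c = 6 − 2·4 = -2.
So g(t) = 2t² − 2, and g(7) = 96.

96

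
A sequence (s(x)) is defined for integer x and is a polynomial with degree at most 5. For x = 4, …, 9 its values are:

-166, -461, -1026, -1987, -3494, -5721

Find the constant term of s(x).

First differences: -295, -565, -961, -1507, -2227. Second differences: -270, -396, -546, -720. Third differences: -126, -150, -174. Fourth differences: -24, -24.
Level-4 differences are constant, so s has degree 4.
Fitting a degree-4 polynomial gives s(x) = -x^4 + x³ + x² + 4x - 6.
The constant term is s(0) = -6.

-6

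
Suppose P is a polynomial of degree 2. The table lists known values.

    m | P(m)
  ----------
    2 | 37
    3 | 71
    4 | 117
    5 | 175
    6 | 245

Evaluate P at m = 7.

First differences: 34, 46, 58, 70. Second differences: 12, 12, 12.
Level-2 differences are constant, so P has degree 2.
Extending the table by one column gives the next first difference 82, so P(7) = 245 + 82 = 327.

327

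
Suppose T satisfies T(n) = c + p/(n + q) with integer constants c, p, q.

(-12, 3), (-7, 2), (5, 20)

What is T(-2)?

-1

(T(n) − c)(n + q) = p for each data point; the three points give a linear system in c and q, then p follows.
Solving: c = 5, q = -3, p = 30, so T(n) = 5 + 30/(n − 3).
Then T(-2) = 5 + 30/(-5) = -1.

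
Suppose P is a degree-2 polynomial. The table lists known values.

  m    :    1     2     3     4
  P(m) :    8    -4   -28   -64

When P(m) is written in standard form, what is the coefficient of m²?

Write P(m) = am² + bm + c; the 4 given values yield a linear system in the 3 coefficients.
Solving, P(m) = -6m² + 6m + 8.
The coefficient of m² is -6.

-6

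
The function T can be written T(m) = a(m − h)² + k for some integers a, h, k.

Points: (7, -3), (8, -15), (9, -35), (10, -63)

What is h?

6

First differences -12, -20, -28; second difference -8 = 2a, so a = -4.
Expanding, the m-coefficient is −2ah = 8h; matching it to the data gives h = 6, and then k = 1.
So T(m) = -4(m − 6)² + 1.
Hence h = 6.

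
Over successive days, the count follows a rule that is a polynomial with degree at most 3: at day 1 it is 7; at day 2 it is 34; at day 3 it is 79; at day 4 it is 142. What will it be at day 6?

Write the value at k as P(k).
First differences: 27, 45, 63. Second differences: 18, 18.
Level-2 differences are constant, so P has degree 2.
Fitting a degree-2 polynomial gives P(k) = 9k² - 2.
Then P(6) = 322.

322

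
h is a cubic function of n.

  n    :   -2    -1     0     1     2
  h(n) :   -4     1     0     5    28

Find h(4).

Write h(n) = an³ + bn² + cn + d; the 5 given values yield a linear system in the 4 coefficients.
Solving, h(n) = 2n³ + 3n².
Then h(4) = 176.

176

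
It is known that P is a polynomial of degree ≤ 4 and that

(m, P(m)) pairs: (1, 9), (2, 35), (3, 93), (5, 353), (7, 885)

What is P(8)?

Write P(m) = am^4 + bm³ + cm² + dm + e; the 5 given values yield a linear system in the 5 coefficients.
Solving, the leading coefficient vanishes, and P(m) = 2m³ + 4m² + 3.
Then P(8) = 1283.

1283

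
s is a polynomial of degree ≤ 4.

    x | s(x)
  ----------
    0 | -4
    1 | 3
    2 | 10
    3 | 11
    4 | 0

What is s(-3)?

35

First differences: 7, 7, 1, -11. Second differences: 0, -6, -12. Third differences: -6, -6.
Level-3 differences are constant, so s has degree 3.
Fitting a degree-3 polynomial gives s(x) = -x³ + 3x² + 5x - 4.
Then s(-3) = 35.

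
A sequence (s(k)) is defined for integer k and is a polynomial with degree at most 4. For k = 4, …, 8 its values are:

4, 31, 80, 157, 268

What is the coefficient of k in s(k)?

First differences: 27, 49, 77, 111. Second differences: 22, 28, 34. Third differences: 6, 6.
Level-3 differences are constant, so s has degree 3.
Fitting a degree-3 polynomial gives s(k) = k³ - 4k² + 2k - 4.
The coefficient of k is 2.

2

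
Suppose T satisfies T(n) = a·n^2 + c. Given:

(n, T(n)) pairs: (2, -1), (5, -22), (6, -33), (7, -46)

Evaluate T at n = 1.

2

From T(2) = -1 and T(5) = -22: 4a + c = -1 and 25a + c = -22.
Subtracting: 21a = -21, so a = -1; then c = -1 − (-1)·4 = 3.
So T(n) = -1n² + 3, and T(1) = 2.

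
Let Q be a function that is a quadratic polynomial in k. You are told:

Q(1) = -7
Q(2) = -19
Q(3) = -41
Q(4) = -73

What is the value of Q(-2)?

-31

First differences: -12, -22, -32. Second differences: -10, -10.
Level-2 differences are constant, so Q has degree 2.
Fitting a degree-2 polynomial gives Q(k) = -5k² + 3k - 5.
Then Q(-2) = -31.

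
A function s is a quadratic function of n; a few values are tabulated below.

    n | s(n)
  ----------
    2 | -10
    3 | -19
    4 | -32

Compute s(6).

Write s(n) = an² + bn + c; the 3 given values yield a linear system in the 3 coefficients.
Solving, s(n) = -2n² + n - 4.
Then s(6) = -70.

-70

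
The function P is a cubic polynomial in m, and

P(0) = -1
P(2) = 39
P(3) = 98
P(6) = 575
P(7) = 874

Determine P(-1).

Write P(m) = am³ + bm² + cm + d; the 5 given values yield a linear system in the 4 coefficients.
Solving, P(m) = 2m³ + 3m² + 6m - 1.
Then P(-1) = -6.

-6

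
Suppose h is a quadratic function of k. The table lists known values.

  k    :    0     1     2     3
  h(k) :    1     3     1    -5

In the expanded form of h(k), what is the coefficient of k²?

-2

Write h(k) = ak² + bk + c; the 4 given values yield a linear system in the 3 coefficients.
Solving, h(k) = -2k² + 4k + 1.
The coefficient of k² is -2.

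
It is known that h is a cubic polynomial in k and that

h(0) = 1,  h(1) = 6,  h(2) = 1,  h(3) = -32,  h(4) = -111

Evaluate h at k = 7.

First differences: 5, -5, -33, -79. Second differences: -10, -28, -46. Third differences: -18, -18.
Level-3 differences are constant, so h has degree 3.
Fitting a degree-3 polynomial gives h(k) = -3k³ + 4k² + 4k + 1.
Then h(7) = -804.

-804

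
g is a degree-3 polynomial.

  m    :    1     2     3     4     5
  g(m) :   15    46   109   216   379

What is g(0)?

4

First differences: 31, 63, 107, 163. Second differences: 32, 44, 56. Third differences: 12, 12.
Level-3 differences are constant, so g has degree 3.
Fitting a degree-3 polynomial gives g(m) = 2m³ + 4m² + 5m + 4.
Then g(0) = 4.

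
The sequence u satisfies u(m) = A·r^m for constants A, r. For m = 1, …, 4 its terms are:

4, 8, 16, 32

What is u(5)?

Consecutive ratio: 8/4 = 2, and 16/8 = 2, so r = 2.
Then A·2^1 = 4 gives A = 2, and u(m) = 2·2^m.
u(5) = 2·2^5 = 64.

64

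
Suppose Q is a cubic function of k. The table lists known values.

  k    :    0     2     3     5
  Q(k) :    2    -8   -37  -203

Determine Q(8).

-902

Write Q(k) = ak³ + bk² + ck + d; the 4 given values yield a linear system in the 4 coefficients.
Solving, Q(k) = -2k³ + 2k² - k + 2.
Then Q(8) = -902.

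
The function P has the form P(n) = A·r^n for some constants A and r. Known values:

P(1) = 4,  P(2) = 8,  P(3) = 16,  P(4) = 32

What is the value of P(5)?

64

Consecutive ratio: 8/4 = 2, and 16/8 = 2, so r = 2.
Then A·2^1 = 4 gives A = 2, and P(n) = 2·2^n.
P(5) = 2·2^5 = 64.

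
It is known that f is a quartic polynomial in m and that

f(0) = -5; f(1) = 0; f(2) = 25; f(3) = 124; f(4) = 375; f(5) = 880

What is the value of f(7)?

3180

First differences: 5, 25, 99, 251, 505. Second differences: 20, 74, 152, 254. Third differences: 54, 78, 102. Fourth differences: 24, 24.
Level-4 differences are constant, so f has degree 4.
Fitting a degree-4 polynomial gives f(m) = m^4 + 3m³ - 6m² + 7m - 5.
Then f(7) = 3180.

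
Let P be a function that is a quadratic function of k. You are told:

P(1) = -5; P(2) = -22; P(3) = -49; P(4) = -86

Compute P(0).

2

Write P(k) = ak² + bk + c; the 4 given values yield a linear system in the 3 coefficients.
Solving, P(k) = -5k² - 2k + 2.
Then P(0) = 2.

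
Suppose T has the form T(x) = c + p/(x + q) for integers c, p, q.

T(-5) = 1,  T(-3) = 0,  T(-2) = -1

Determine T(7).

(T(x) − c)(x + q) = p for each data point; the three points give a linear system in c and q, then p follows.
Solving: c = 3, q = -1, p = 12, so T(x) = 3 + 12/(x − 1).
Then T(7) = 3 + 12/6 = 5.

5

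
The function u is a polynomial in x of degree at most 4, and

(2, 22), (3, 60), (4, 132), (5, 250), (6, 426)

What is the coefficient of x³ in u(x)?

2

First differences: 38, 72, 118, 176. Second differences: 34, 46, 58. Third differences: 12, 12.
Level-3 differences are constant, so u has degree 3.
Fitting a degree-3 polynomial gives u(x) = 2x³ - x² + 5x.
The coefficient of x³ is 2.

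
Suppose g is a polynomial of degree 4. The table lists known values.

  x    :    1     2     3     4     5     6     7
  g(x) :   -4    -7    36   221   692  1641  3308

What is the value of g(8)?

First differences: -3, 43, 185, 471, 949, 1667. Second differences: 46, 142, 286, 478, 718. Third differences: 96, 144, 192, 240. Fourth differences: 48, 48, 48.
Level-4 differences are constant, so g has degree 4.
Fitting a degree-4 polynomial gives g(x) = 2x^4 - 4x³ - 3x² + 4x - 3.
Then g(8) = 5981.

5981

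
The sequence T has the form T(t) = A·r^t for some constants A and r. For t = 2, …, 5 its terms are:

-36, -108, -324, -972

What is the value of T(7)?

Consecutive ratio: -108/(-36) = 3, and -324/(-108) = 3, so r = 3.
Then A·3^2 = -36 gives A = -4, and T(t) = -4·3^t.
T(7) = -4·3^7 = -8748.

-8748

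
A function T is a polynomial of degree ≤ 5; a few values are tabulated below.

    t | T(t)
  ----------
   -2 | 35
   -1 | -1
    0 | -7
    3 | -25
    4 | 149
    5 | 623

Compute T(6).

1595

Write T(t) = at^5 + bt^4 + ct³ + dt² + et + p; the 6 given values yield a linear system in the 6 coefficients.
Solving, the leading coefficient vanishes, and T(t) = 2t^4 - 3t³ - 8t² - 9t - 7.
Then T(6) = 1595.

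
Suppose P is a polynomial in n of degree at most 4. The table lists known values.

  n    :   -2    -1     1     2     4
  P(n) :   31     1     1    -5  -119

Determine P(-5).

Write P(n) = an^4 + bn³ + cn² + dn + e; the 5 given values yield a linear system in the 5 coefficients.
Solving, the leading coefficient vanishes, and P(n) = -3n³ + 4n² + 3n - 3.
Then P(-5) = 457.

457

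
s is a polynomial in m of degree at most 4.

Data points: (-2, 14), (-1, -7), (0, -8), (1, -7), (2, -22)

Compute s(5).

First differences: -21, -1, 1, -15. Second differences: 20, 2, -16. Third differences: -18, -18.
Level-3 differences are constant, so s has degree 3.
Fitting a degree-3 polynomial gives s(m) = -3m³ + m² + 3m - 8.
Then s(5) = -343.

-343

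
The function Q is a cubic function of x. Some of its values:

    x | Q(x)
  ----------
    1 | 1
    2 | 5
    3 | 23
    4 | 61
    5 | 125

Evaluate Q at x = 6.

221

Write Q(x) = ax³ + bx² + cx + d; the 5 given values yield a linear system in the 4 coefficients.
Solving, Q(x) = x³ + x² - 6x + 5.
Then Q(6) = 221.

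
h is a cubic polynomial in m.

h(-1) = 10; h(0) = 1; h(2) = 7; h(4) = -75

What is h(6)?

Write h(m) = am³ + bm² + cm + d; the 4 given values yield a linear system in the 4 coefficients.
Solving, h(m) = -3m³ + 7m² + m + 1.
Then h(6) = -389.

-389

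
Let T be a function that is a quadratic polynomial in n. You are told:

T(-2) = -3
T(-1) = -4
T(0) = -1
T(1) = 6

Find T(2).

17

Write T(n) = an² + bn + c; the 4 given values yield a linear system in the 3 coefficients.
Solving, T(n) = 2n² + 5n - 1.
Then T(2) = 17.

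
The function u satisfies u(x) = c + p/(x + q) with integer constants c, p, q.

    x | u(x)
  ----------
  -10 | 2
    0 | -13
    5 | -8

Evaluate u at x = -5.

(u(x) − c)(x + q) = p for each data point; the three points give a linear system in c and q, then p follows.
Solving: c = -4, q = 4, p = -36, so u(x) = -4 − 36/(x + 4).
Then u(-5) = -4 − 36/(-1) = 32.

32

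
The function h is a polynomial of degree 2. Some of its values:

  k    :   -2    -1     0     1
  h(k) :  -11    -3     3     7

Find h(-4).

-33

First differences: 8, 6, 4. Second differences: -2, -2.
Level-2 differences are constant, so h has degree 2.
Fitting a degree-2 polynomial gives h(k) = -k² + 5k + 3.
Then h(-4) = -33.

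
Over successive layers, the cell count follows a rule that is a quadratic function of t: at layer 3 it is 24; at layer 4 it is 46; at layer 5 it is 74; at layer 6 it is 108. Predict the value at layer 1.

Write the value at t as Q(t).
Write Q(t) = at² + bt + c; the 4 given values yield a linear system in the 3 coefficients.
Solving, Q(t) = 3t² + t - 6.
Then Q(1) = -2.

-2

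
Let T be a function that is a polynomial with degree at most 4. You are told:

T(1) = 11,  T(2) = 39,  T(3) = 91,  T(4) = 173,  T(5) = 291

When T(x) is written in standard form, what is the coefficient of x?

First differences: 28, 52, 82, 118. Second differences: 24, 30, 36. Third differences: 6, 6.
Level-3 differences are constant, so T has degree 3.
Fitting a degree-3 polynomial gives T(x) = x³ + 6x² + 3x + 1.
The coefficient of x is 3.

3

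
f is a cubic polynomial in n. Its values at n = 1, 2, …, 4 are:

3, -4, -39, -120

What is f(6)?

-492

Write f(n) = an³ + bn² + cn + d; the 4 given values yield a linear system in the 4 coefficients.
Solving, f(n) = -3n³ + 4n² + 2n.
Then f(6) = -492.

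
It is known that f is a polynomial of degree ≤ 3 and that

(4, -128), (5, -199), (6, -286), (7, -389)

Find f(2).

-34

First differences: -71, -87, -103. Second differences: -16, -16.
Level-2 differences are constant, so f has degree 2.
Fitting a degree-2 polynomial gives f(m) = -8m² + m - 4.
Then f(2) = -34.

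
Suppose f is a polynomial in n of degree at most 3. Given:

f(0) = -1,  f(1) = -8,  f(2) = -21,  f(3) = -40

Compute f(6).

-133

First differences: -7, -13, -19. Second differences: -6, -6.
Level-2 differences are constant, so f has degree 2.
Fitting a degree-2 polynomial gives f(n) = -3n² - 4n - 1.
Then f(6) = -133.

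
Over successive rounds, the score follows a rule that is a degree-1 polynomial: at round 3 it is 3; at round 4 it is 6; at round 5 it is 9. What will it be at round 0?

-6

Write the value at x as T(x).
Write T(x) = ax + b; the 3 given values yield a linear system in the 2 coefficients.
Solving, T(x) = 3x - 6.
Then T(0) = -6.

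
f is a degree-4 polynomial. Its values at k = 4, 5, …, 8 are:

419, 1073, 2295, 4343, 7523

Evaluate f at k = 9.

Write f(k) = ak^4 + bk³ + ck² + dk + e; the 5 given values yield a linear system in the 5 coefficients.
Solving, f(k) = 2k^4 - k³ - 3k² + 4k + 3.
Then f(9) = 12189.

12189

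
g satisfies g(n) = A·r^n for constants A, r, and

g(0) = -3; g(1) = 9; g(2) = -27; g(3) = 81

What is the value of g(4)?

-243

Consecutive ratio: 9/(-3) = -3, and -27/9 = -3, so r = -3.
Then A·(-3)^0 = -3 gives A = -3, and g(n) = -3·(-3)^n.
g(4) = -3·(-3)^4 = -243.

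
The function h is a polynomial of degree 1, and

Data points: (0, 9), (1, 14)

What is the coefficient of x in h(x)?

Write h(x) = ax + b; the 2 given values yield a linear system in the 2 coefficients.
Solving, h(x) = 5x + 9.
The coefficient of x is 5.

5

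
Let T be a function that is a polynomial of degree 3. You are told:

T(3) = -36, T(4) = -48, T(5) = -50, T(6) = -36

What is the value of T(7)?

Write T(x) = ax³ + bx² + cx + d; the 4 given values yield a linear system in the 4 coefficients.
Solving, T(x) = x³ - 7x².
Then T(7) = 0.

0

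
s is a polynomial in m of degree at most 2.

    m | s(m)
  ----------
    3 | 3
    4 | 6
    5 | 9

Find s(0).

-6

First differences: 3, 3.
Level-1 differences are constant, so s has degree 1.
Fitting a degree-1 polynomial gives s(m) = 3m - 6.
Then s(0) = -6.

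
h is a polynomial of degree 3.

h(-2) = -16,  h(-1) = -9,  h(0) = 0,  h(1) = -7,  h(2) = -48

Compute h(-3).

First differences: 7, 9, -7, -41. Second differences: 2, -16, -34. Third differences: -18, -18.
Level-3 differences are constant, so h has degree 3.
Fitting a degree-3 polynomial gives h(n) = -3n³ - 8n² + 4n.
Then h(-3) = -3.

-3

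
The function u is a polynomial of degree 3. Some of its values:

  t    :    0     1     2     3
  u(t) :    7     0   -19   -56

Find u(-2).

9

Write u(t) = at³ + bt² + ct + d; the 4 given values yield a linear system in the 4 coefficients.
Solving, u(t) = -t³ - 3t² - 3t + 7.
Then u(-2) = 9.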